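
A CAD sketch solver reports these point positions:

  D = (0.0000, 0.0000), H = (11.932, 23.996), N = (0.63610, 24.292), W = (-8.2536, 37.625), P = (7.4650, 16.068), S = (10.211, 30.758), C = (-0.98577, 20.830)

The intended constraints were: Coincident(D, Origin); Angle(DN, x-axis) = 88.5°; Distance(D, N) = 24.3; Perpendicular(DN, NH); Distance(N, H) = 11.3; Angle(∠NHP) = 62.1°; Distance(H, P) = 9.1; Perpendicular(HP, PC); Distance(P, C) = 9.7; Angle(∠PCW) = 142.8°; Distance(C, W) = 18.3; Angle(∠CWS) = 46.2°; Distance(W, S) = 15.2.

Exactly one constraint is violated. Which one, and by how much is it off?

Distance(W, S) = 15.2 — off by 4.50.

D = (0.00, 0.00) ✓; DN at 88.50° ✓; |DN| = 24.30 ✓; ∠(DN, NH) = 90.00° ✓; |NH| = 11.30 ✓; ∠NHP = 62.10° ✓; |HP| = 9.100 ✓; ∠(HP, PC) = 90.00° ✓; |PC| = 9.700 ✓; ∠PCW = 142.8° ✓; |CW| = 18.30 ✓; ∠CWS = 46.20° ✓; |WS| = 19.70 ✗.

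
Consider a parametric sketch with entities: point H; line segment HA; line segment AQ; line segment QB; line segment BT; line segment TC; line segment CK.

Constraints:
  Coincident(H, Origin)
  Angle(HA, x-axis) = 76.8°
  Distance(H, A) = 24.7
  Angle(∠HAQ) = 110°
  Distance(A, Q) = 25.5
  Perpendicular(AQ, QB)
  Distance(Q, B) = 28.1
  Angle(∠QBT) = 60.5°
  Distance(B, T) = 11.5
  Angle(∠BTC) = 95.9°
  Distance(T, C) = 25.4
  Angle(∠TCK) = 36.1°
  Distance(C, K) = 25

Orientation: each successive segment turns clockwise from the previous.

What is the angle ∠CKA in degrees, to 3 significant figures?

40.3°

∠BTC = 95.9° gives TC at 73.2° from the x-axis; with |TC| = 25.4, C = (31.0, 27.9). ∠TCK = 36.1° gives CK at -70.7° from the x-axis; with |CK| = 25.0, K = (39.3, 4.32). Then cos ∠CKA = KC·KA / (|KC||KA|), giving 40.3°.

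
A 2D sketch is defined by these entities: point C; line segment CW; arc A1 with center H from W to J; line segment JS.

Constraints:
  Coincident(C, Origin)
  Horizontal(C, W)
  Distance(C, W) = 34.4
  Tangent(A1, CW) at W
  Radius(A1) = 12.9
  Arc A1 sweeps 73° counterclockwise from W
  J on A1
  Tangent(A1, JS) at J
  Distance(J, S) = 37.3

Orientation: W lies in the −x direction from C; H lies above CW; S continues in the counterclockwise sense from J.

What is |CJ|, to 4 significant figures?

23.88

Tangency of A1 to CW means the radius HW is perpendicular to CW, so H = W + (0, 12.9) = (-34.40, 12.90). On A1, W sits at bearing -90° from H; a 73° counterclockwise sweep puts J at bearing -17°, so J = H + 12.9·(cos -17°, sin -17°) = (-22.06, 9.128). Then |CJ| = |J − C| = 23.88.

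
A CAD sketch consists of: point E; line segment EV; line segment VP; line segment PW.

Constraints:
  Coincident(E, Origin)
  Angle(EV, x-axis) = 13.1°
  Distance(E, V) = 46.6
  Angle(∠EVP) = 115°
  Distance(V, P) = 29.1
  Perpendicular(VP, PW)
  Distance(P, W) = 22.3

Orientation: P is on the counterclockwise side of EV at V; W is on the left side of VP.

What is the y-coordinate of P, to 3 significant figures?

39.0

E is at the origin; EV runs at 13.1° with length 46.6, so V = 46.6·(cos 13.1°, sin 13.1°) = (45.4, 10.6). ∠EVP = 115.0°, so VP runs at 13.1° + (180° − 115.0°) = 78.1° from the x-axis; with |VP| = 29.1, P = V + 29.1·(cos 78.1°, sin 78.1°) = (51.4, 39.0). So P.y = 39.0.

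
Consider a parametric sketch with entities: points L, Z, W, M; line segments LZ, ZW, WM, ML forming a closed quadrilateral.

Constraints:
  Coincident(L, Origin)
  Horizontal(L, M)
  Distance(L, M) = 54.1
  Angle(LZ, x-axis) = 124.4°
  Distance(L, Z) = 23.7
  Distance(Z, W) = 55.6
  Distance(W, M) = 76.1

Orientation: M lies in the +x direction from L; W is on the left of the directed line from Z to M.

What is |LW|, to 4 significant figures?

68.37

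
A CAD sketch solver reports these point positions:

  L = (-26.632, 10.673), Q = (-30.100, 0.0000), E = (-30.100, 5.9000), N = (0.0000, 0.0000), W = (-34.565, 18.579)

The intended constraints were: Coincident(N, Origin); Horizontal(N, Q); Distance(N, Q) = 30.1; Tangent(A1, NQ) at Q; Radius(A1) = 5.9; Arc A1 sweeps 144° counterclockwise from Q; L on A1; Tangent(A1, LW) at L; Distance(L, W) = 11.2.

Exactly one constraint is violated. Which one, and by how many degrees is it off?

Tangent(A1, LW) at L — off by 8.90°.

N = (0.00, 0.00) ✓; N.y = 0.00, Q.y = 0.00 ✓; |NQ| = 30.10 ✓; ∠(EQ, QN) = 90.00° ✓; |EQ| = 5.900 ✓; bearing(E→L) − bearing(E→Q) = 144.0° ✓; |EL| = 5.900 ✓; ∠(EL, LW) = 98.90° ✗; |LW| = 11.20 ✓.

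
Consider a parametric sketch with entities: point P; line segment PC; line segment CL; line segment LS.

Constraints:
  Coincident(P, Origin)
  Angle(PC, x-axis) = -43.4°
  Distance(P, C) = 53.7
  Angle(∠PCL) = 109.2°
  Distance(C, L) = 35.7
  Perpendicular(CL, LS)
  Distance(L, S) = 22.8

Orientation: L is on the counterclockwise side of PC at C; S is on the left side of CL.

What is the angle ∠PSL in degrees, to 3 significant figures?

118°

∠PCL = 109.2°, so CL runs at -43.4° + (180° − 109.2°) = 27.4° from the x-axis; with |CL| = 35.7, L = C + 35.7·(cos 27.4°, sin 27.4°) = (70.7, -20.5). The perpendicularity gives LS at right angles to CL; with |LS| = 22.8 on the left of CL, S = L + 22.8·(-0.460, 0.888) = (60.2, -0.225). Then cos ∠PSL = SP·SL / (|SP||SL|), giving 118°.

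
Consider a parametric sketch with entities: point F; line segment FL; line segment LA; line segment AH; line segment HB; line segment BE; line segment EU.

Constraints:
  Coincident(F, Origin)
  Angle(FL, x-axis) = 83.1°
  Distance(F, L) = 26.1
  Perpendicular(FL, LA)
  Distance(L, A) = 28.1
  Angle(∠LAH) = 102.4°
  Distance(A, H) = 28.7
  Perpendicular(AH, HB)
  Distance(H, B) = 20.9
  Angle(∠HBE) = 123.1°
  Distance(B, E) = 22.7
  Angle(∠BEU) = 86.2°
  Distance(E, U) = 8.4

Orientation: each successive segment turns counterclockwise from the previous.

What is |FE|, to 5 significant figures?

9.7764

F is at the origin; FL runs at 83.1° with length 26.1, so L = (3.1356, 25.911). FL is perpendicular to LA, so LA runs at 173.10°; with |LA| = 28.1, A = (-24.761, 29.287). ∠LAH = 102.4° gives AH at -109.30° from the x-axis; with |AH| = 28.7, H = (-34.247, 2.1997). AH is perpendicular to HB, so HB runs at -19.300°; with |HB| = 20.9, B = (-14.521, -4.7080). ∠HBE = 123.1° gives BE at 37.600° from the x-axis; with |BE| = 22.7, E = (3.4637, 9.1423). Then |FE| = |E − F| = 9.7764.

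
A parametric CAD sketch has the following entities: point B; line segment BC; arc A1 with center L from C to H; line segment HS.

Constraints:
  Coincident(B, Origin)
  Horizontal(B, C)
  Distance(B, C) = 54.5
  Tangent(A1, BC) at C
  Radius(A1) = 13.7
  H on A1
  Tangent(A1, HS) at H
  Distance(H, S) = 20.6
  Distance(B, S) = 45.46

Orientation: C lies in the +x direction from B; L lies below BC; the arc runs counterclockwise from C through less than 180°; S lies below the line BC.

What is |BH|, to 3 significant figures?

42.5

B is at the origin; B and C share the same y with |BC| = 54.5 and C on the +x side, so C = (54.5, 0.00). Since A1 is tangent to BC there, LC ⟂ BC, so L = C + (0, -13.7) = (54.5, -13.7). Since LH ⟂ HS (tangency), |LS| = √(13.7² + 20.6²) = 24.7 regardless of where H sits on A1. So S lies on both circle(B, 45.46) and circle(L, 24.7); the below-BC intersection is S = (35.0, -29.0). H is the foot of the tangent from S: H = (41.5, -9.41).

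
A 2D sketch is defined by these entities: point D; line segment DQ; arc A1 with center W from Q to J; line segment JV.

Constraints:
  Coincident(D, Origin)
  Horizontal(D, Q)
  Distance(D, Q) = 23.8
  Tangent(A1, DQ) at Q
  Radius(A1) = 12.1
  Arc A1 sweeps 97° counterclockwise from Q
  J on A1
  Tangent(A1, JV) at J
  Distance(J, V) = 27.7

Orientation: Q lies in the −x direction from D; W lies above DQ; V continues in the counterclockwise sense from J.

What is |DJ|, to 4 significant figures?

17.98

D is at the origin; DQ is horizontal with |DQ| = 23.8 and Q on the −x side, so Q = (-23.80, 0.000). Tangency of A1 to DQ means the radius WQ is perpendicular to DQ, so W = Q + (0, 12.1) = (-23.80, 12.10). On A1, Q sits at bearing -90° from W; a 97° counterclockwise sweep puts J at bearing 7°, so J = W + 12.1·(cos 7°, sin 7°) = (-11.79, 13.57). Then |DJ| = |J − D| = 17.98.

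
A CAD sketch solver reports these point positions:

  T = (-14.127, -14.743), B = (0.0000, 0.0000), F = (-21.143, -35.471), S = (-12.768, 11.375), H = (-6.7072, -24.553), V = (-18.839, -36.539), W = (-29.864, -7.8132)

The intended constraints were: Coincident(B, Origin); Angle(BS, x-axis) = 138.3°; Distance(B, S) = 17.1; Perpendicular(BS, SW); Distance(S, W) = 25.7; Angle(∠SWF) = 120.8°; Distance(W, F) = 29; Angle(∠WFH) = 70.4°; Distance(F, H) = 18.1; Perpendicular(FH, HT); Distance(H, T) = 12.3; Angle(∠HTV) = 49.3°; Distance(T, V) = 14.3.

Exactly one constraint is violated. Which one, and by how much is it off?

Distance(T, V) = 14.3 — off by 8.00.

B = (0.00, 0.00) ✓; BS at 138.3° ✓; |BS| = 17.10 ✓; ∠(BS, SW) = 90.00° ✓; |SW| = 25.70 ✓; ∠SWF = 120.8° ✓; |WF| = 29.00 ✓; ∠WFH = 70.40° ✓; |FH| = 18.10 ✓; ∠(FH, HT) = 90.00° ✓; |HT| = 12.30 ✓; ∠HTV = 49.30° ✓; |TV| = 22.30 ✗.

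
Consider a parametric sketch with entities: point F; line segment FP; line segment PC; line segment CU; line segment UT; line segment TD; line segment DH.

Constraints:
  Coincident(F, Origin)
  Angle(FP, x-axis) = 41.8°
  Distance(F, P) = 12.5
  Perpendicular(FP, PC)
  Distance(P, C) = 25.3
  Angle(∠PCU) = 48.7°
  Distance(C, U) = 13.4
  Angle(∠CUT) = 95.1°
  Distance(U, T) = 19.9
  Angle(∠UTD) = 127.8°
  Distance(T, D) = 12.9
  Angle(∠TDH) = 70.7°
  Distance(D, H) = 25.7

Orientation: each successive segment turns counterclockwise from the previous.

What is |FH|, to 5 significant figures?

31.185

F is at the origin; FP runs at 41.8° with length 12.5, so P = (9.3184, 8.3317). FP is perpendicular to PC, so PC runs at 131.80°; with |PC| = 25.3, C = (-7.5448, 27.192). ∠PCU = 48.7° gives CU at -96.900° from the x-axis; with |CU| = 13.4, U = (-9.1547, 13.889). ∠CUT = 95.1° gives UT at -12.000° from the x-axis; with |UT| = 19.9, T = (10.310, 9.7518). ∠UTD = 127.8° gives TD at 40.200° from the x-axis; with |TD| = 12.9, D = (20.163, 18.078). ∠TDH = 70.7° gives DH at 149.50° from the x-axis; with |DH| = 25.7, H = (-1.9804, 31.122). Then |FH| = |H − F| = 31.185.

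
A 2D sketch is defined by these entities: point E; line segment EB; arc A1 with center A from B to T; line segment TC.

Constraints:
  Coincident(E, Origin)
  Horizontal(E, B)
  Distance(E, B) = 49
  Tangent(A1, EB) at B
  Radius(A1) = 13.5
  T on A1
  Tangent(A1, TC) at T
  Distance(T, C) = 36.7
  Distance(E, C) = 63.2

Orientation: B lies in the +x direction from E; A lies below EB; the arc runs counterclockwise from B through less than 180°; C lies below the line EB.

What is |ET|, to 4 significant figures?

38.26

Checks: E = (0.00, 0.00) ✓; ∠(AB, BE) = 90.00° ✓; |AT| = 13.50 ✓; ∠(AT, TC) = 90.00° ✓; |TC| = 36.70 ✓; |EC| = 63.20 ✓.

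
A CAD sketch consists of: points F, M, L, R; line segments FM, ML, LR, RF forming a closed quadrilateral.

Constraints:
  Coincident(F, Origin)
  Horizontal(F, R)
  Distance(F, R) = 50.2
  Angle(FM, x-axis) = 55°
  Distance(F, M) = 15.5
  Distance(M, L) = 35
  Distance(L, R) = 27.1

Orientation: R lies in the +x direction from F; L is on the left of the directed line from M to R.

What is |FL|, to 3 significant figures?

48.7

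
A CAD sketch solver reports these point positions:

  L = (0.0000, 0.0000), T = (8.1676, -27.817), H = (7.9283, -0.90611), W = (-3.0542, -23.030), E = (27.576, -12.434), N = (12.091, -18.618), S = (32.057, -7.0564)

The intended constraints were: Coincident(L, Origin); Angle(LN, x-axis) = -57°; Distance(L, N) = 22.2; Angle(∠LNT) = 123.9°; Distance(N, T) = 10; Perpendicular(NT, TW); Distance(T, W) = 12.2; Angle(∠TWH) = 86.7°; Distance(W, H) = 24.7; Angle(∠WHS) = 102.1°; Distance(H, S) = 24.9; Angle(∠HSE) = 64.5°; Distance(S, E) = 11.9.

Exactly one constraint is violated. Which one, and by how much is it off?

Distance(S, E) = 11.9 — off by 4.90.

L = (0.00, 0.00) ✓; LN at -57.00° ✓; |LN| = 22.20 ✓; ∠LNT = 123.9° ✓; |NT| = 10.00 ✓; ∠(NT, TW) = 90.00° ✓; |TW| = 12.20 ✓; ∠TWH = 86.70° ✓; |WH| = 24.70 ✓; ∠WHS = 102.1° ✓; |HS| = 24.90 ✓; ∠HSE = 64.50° ✓; |SE| = 7.000 ✗.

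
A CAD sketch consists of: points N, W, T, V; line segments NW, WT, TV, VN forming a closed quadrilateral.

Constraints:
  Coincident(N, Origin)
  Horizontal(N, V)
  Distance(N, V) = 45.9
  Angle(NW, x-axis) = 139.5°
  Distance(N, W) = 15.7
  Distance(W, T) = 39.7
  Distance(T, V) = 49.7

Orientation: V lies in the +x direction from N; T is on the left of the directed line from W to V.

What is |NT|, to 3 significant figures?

42.0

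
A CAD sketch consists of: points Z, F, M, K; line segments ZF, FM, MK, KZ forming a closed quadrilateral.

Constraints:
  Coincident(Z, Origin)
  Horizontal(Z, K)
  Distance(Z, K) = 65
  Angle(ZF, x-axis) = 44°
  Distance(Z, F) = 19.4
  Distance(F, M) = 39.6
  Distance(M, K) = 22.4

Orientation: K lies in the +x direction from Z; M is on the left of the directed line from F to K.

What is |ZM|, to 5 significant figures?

56.465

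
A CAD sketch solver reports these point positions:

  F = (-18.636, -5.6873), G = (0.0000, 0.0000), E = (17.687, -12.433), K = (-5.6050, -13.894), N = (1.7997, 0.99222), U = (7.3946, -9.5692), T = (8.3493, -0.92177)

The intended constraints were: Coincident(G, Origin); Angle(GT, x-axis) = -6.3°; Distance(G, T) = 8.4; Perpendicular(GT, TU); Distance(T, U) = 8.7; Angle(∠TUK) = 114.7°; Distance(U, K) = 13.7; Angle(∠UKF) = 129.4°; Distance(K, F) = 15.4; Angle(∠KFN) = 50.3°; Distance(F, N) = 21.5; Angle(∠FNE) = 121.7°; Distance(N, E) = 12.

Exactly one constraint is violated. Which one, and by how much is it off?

Distance(N, E) = 12 — off by 8.80.

G = (0.00, 0.00) ✓; GT at -6.300° ✓; |GT| = 8.400 ✓; ∠(GT, TU) = 90.00° ✓; |TU| = 8.700 ✓; ∠TUK = 114.7° ✓; |UK| = 13.70 ✓; ∠UKF = 129.4° ✓; |KF| = 15.40 ✓; ∠KFN = 50.30° ✓; |FN| = 21.50 ✓; ∠FNE = 121.7° ✓; |NE| = 20.80 ✗.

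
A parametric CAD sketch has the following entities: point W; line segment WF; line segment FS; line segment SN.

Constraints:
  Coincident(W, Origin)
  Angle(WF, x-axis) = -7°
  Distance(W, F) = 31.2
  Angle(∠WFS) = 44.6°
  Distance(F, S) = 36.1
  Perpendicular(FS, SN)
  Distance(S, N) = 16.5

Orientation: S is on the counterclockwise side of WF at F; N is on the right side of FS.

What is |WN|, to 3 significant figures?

40.8

W is at the origin; WF runs at -7.0° with length 31.2, so F = 31.2·(cos -7.0°, sin -7.0°) = (31.0, -3.80). ∠WFS = 44.6°, so FS runs at -7.0° + (180° − 44.6°) = 128° from the x-axis; with |FS| = 36.1, S = F + 36.1·(cos 128°, sin 128°) = (8.54, 24.5). The perpendicularity gives SN at right angles to FS; with |SN| = 16.5 on the right of FS, N = S + 16.5·(0.784, 0.621) = (21.5, 34.7). Then |WN| = |N − W| = 40.8.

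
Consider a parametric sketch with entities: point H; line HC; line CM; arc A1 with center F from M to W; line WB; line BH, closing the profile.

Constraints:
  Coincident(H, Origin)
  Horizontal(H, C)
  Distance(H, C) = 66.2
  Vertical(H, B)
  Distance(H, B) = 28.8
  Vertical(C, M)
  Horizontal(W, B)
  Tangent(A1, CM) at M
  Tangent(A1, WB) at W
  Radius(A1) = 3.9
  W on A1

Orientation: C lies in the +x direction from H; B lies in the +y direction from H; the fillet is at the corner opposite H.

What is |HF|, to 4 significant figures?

67.09

H is at the origin; H and C share the same y with |HC| = 66.2 and C on the +x side, so C = (66.20, 0.000). HB is vertical with |HB| = 28.8 and B on the +y side, so B = (0.000, 28.80). The virtual corner opposite H is at (66.20, 28.80). The tangent condition forces FM to be normal to CM and tangency of A1 to WB means the radius FW is perpendicular to WB, with radius 3.9, so the center F sits 3.9 in from both sides at F = (62.30, 24.90). Then |HF| = |F − H| = 67.09.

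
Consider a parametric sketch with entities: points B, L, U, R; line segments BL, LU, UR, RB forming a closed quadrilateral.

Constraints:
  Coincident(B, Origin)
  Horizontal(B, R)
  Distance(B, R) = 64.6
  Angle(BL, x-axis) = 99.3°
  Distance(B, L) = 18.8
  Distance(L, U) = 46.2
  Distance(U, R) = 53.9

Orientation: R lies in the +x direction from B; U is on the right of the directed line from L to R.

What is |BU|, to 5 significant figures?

28.482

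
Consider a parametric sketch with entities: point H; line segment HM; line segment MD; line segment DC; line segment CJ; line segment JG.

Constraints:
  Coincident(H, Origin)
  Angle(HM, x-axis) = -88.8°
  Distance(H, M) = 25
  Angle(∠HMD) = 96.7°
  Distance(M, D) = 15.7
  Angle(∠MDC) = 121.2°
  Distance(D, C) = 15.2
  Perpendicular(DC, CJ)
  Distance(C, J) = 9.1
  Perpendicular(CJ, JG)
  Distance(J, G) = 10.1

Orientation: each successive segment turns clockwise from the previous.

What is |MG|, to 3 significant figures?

13.9

H is at the origin; HM runs at -88.8° with length 25.0, so M = (0.524, -25.0). ∠HMD = 96.7° gives MD at -172° from the x-axis; with |MD| = 15.7, D = (-15.0, -27.2). ∠MDC = 121.2° gives DC at 129° from the x-axis; with |DC| = 15.2, C = (-24.6, -15.4). DC is perpendicular to CJ, so CJ runs at 39.1°; with |CJ| = 9.1, J = (-17.6, -9.62). The perpendicularity gives JG at right angles to CJ, so JG runs at -50.9°; with |JG| = 10.1, G = (-11.2, -17.5). Then |MG| = |G − M| = 13.9.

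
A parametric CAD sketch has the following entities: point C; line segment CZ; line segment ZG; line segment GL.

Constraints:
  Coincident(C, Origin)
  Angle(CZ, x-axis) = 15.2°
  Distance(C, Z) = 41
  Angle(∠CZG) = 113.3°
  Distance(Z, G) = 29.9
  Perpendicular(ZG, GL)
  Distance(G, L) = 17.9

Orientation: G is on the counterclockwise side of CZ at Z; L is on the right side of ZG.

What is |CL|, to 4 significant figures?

72.20

∠CZG = 113.3°, so ZG runs at 15.2° + (180° − 113.3°) = 81.90° from the x-axis; with |ZG| = 29.9, G = Z + 29.9·(cos 81.90°, sin 81.90°) = (43.78, 40.35). ZG ⟂ GL; with |GL| = 17.9 on the right of ZG, L = G + 17.9·(0.9900, -0.1409) = (61.50, 37.83). Then |CL| = |L − C| = 72.20.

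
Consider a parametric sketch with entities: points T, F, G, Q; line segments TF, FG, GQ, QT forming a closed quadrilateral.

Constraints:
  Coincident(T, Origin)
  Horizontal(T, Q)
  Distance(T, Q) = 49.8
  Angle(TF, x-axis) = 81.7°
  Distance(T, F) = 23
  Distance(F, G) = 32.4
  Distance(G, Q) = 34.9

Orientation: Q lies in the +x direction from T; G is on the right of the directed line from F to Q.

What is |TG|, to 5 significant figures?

17.229

T is at the origin; T and Q share the same y with |TQ| = 49.8 and Q in +x, so Q = (49.8, 0). TF runs at 81.7° with |TF| = 23.0, so F = (3.3202, 22.759). G is determined by |FG| = 32.4 and |GQ| = 34.9 together: it lies at the intersection of circle(F, 32.4) and circle(Q, 34.9). With |FQ| = 51.753, the foot of the radical line on FQ is 24.251 from F and the perpendicular offset is √(32.4² − 24.251²) = 21.486. Taking the right-of-FQ solution: G = (15.651, -7.2026).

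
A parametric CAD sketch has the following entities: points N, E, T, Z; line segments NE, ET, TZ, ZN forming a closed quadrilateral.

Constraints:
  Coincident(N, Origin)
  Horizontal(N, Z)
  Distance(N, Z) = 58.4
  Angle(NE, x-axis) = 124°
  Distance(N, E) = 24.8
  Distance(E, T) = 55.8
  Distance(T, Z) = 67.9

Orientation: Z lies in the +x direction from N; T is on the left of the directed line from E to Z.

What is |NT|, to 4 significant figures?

65.05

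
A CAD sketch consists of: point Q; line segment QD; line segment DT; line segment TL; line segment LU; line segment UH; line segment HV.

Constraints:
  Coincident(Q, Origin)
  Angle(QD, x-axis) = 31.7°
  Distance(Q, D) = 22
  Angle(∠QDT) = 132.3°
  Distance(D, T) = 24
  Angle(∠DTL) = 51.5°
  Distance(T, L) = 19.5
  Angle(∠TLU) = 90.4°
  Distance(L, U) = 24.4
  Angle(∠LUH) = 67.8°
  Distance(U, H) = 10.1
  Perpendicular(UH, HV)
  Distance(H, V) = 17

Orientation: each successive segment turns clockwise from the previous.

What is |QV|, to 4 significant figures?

25.45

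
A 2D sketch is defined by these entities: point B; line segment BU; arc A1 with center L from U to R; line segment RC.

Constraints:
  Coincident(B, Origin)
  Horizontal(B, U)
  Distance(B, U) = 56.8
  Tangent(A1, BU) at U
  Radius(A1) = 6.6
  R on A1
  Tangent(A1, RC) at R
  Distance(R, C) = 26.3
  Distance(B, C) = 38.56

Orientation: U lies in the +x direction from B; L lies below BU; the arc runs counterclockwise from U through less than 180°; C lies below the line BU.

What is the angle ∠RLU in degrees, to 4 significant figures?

43.16°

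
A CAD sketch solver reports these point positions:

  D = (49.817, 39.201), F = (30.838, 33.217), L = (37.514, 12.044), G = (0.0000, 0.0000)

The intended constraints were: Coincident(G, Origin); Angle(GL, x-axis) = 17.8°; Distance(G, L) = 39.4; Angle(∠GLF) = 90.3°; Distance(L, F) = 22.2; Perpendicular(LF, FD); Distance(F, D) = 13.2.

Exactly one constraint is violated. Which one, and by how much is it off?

Distance(F, D) = 13.2 — off by 6.70.

G = (0.00, 0.00) ✓; GL at 17.80° ✓; |GL| = 39.40 ✓; ∠GLF = 90.30° ✓; |LF| = 22.20 ✓; ∠(LF, FD) = 90.00° ✓; |FD| = 19.90 ✗.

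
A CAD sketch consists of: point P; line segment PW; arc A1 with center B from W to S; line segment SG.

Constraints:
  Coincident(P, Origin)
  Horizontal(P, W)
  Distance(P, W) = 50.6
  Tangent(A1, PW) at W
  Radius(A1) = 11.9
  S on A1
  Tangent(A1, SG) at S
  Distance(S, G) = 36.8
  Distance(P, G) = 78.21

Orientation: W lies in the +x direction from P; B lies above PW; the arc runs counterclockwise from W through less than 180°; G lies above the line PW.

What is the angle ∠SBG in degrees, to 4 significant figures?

72.08°

P is at the origin; P and W share the same y with |PW| = 50.6 and W on the +x side, so W = (50.60, 0.000). The tangent condition forces BW to be normal to PW, so B = W + (0, 11.9) = (50.60, 11.90). Since BS ⟂ SG (tangency), |BG| = √(11.9² + 36.8²) = 38.68 regardless of where S sits on A1. So G lies on both circle(P, 78.21) and circle(B, 38.68); the above-PW intersection is G = (60.79, 49.21). S is the foot of the tangent from G: S = (62.49, 12.45).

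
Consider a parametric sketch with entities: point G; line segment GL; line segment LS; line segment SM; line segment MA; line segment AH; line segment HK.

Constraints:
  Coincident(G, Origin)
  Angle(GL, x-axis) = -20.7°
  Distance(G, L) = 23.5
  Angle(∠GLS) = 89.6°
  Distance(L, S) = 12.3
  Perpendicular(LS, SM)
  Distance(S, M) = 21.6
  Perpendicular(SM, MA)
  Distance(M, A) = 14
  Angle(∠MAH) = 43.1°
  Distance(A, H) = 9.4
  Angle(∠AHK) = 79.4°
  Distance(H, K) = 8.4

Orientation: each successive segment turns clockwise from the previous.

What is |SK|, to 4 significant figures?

22.42

G is at the origin; GL runs at -20.7° with length 23.5, so L = (21.98, -8.307). ∠GLS = 89.6° gives LS at -111.1° from the x-axis; with |LS| = 12.3, S = (17.55, -19.78). LS ⟂ SM, so SM runs at 158.9°; with |SM| = 21.6, M = (-2.597, -12.01). SM is perpendicular to MA, so MA runs at 68.90°; with |MA| = 14.0, A = (2.443, 1.055). ∠MAH = 43.1° gives AH at -68.00° from the x-axis; with |AH| = 9.4, H = (5.964, -7.660). ∠AHK = 79.4° gives HK at -168.6° from the x-axis; with |HK| = 8.4, K = (-2.270, -9.321). Then |SK| = |K − S| = 22.42.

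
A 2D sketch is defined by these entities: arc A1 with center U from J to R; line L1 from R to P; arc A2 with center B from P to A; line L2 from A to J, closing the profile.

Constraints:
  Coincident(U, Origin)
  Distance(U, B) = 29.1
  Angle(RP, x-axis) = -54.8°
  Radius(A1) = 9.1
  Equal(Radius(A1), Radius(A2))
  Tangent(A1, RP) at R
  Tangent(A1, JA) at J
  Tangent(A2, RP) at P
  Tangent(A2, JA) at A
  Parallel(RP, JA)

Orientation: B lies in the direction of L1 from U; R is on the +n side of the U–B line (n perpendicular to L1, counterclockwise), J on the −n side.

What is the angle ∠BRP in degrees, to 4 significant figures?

17.37°

The slot axis is L1's direction at -54.8°, so u = (cos -54.8°, sin -54.8°) = (0.5764, -0.8171) and n = (−sin -54.8°, cos -54.8°) = (0.8171, 0.5764). U is at the origin and B lies 29.1 along u from U, so B = 29.1·u = (16.77, -23.78). Tangency of A1 to both parallel lines with radius 9.1 puts R and J at U ± 9.1·n: R = (7.436, 5.246), J = (-7.436, -5.246). Equal radii place P and A the same way about B: P = B + 9.1·n = (24.21, -18.53), A = B − 9.1·n = (9.338, -29.02). Then cos ∠BRP = RB·RP / (|RB||RP|), giving 17.37°.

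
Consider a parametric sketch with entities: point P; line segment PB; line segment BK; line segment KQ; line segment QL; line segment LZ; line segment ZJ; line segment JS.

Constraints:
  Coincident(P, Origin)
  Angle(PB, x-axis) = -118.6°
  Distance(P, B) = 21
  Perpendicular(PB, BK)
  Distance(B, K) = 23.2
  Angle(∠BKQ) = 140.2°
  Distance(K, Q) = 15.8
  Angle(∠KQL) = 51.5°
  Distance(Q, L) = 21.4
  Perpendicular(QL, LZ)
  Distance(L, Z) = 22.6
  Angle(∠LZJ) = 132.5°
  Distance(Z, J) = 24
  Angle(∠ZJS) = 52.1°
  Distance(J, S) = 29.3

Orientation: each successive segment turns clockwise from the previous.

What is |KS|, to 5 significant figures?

8.9170

P is at the origin; PB runs at -118.6° with length 21.0, so B = (-10.053, -18.438). PB is perpendicular to BK, so BK runs at 151.40°; with |BK| = 23.2, K = (-30.422, -7.3320). ∠BKQ = 140.2° gives KQ at 111.60° from the x-axis; with |KQ| = 15.8, Q = (-36.238, 7.3585). ∠KQL = 51.5° gives QL at -16.900° from the x-axis; with |QL| = 21.4, L = (-15.762, 1.1375). QL ⟂ LZ, so LZ runs at -106.90°; with |LZ| = 22.6, Z = (-22.332, -20.487). ∠LZJ = 132.5° gives ZJ at -154.40° from the x-axis; with |ZJ| = 24.0, J = (-43.976, -30.857). ∠ZJS = 52.1° gives JS at 77.700° from the x-axis; with |JS| = 29.3, S = (-37.734, -2.2292). Then |KS| = |S − K| = 8.9170.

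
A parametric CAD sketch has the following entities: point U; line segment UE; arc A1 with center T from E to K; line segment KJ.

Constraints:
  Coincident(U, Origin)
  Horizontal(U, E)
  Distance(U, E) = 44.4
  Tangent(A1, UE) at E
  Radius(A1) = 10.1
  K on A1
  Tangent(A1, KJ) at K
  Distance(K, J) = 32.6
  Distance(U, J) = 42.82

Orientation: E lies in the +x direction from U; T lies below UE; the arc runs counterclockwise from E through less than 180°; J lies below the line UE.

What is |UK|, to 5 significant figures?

35.618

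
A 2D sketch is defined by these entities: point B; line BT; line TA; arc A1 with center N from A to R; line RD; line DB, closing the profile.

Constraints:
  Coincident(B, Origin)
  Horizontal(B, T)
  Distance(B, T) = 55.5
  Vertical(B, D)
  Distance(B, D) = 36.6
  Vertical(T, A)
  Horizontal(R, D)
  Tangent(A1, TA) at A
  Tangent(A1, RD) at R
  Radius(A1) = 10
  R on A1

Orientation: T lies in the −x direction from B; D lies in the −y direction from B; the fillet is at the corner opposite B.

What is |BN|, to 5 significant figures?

52.705

B is at the origin; B and T share the same y with |BT| = 55.5 and T on the −x side, so T = (-55.500, 0.0000). B and D share the same x with |BD| = 36.6 and D on the −y side, so D = (0.0000, -36.600). The virtual corner opposite B is at (-55.500, -36.600). A1 meets TA tangentially, so NA is at right angles to TA and since A1 is tangent to RD there, NR ⟂ RD, with radius 10.0, so the center N sits 10.0 in from both sides at N = (-45.500, -26.600). Then |BN| = |N − B| = 52.705.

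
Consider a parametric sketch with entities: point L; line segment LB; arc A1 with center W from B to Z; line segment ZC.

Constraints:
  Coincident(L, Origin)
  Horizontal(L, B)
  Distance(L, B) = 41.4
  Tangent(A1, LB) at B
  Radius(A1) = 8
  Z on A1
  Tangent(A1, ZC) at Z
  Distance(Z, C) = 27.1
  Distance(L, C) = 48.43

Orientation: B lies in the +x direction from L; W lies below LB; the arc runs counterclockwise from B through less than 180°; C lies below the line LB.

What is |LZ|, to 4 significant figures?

34.34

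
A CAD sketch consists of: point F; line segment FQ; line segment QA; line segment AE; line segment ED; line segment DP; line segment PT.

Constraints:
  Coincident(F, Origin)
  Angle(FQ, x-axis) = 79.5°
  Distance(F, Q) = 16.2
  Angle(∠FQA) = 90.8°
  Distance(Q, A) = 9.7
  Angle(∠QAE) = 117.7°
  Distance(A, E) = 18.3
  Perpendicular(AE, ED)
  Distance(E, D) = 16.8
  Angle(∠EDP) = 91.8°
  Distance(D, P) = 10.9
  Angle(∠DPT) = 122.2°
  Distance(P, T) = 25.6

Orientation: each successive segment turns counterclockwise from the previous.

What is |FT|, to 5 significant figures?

26.324

F is at the origin; FQ runs at 79.5° with length 16.2, so Q = (2.9522, 15.929). ∠FQA = 90.8° gives QA at 168.70° from the x-axis; with |QA| = 9.7, A = (-6.5597, 17.829). ∠QAE = 117.7° gives AE at -129.00° from the x-axis; with |AE| = 18.3, E = (-18.076, 3.6076). AE ⟂ ED, so ED runs at -39.000°; with |ED| = 16.8, D = (-5.0203, -6.9649). ∠EDP = 91.8° gives DP at 49.200° from the x-axis; with |DP| = 10.9, P = (2.1020, 1.2863). ∠DPT = 122.2° gives PT at 107.00° from the x-axis; with |PT| = 25.6, T = (-5.3827, 25.768). Then |FT| = |T − F| = 26.324.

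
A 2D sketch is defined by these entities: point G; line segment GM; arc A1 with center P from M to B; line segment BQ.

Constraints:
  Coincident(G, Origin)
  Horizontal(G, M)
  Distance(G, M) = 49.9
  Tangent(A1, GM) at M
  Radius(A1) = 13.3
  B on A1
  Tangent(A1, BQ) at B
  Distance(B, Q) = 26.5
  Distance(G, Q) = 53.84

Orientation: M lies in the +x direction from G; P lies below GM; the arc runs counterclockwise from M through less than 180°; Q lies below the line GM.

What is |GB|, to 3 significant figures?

38.9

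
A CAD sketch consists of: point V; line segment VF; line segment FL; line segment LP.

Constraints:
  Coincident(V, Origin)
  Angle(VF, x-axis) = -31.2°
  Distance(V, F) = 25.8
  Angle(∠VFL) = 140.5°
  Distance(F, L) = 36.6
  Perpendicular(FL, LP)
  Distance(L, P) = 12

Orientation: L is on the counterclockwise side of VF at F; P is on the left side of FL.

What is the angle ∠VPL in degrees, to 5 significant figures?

94.463°

∠VFL = 140.5°, so FL runs at -31.2° + (180° − 140.5°) = 8.3000° from the x-axis; with |FL| = 36.6, L = F + 36.6·(cos 8.3000°, sin 8.3000°) = (58.285, -8.0817). FL is perpendicular to LP; with |LP| = 12.0 on the left of FL, P = L + 12.0·(-0.14436, 0.98953) = (56.553, 3.7926). Then cos ∠VPL = PV·PL / (|PV||PL|), giving 94.463°.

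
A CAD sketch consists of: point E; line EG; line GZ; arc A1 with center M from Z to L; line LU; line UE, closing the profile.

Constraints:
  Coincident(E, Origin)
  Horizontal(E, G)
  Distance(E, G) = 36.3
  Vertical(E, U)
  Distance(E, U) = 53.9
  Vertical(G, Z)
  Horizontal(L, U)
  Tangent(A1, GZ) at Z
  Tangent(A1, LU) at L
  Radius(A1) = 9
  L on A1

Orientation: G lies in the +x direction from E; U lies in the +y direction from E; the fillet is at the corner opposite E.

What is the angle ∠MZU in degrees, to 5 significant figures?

13.925°

E is at the origin; EG is horizontal with |EG| = 36.3 and G on the +x side, so G = (36.300, 0.0000). E and U share the same x with |EU| = 53.9 and U on the +y side, so U = (0.0000, 53.900). The virtual corner opposite E is at (36.300, 53.900). Tangency of A1 to GZ means the radius MZ is perpendicular to GZ and the tangent condition forces ML to be normal to LU, with radius 9.0, so the center M sits 9.0 in from both sides at M = (27.300, 44.900). That places the tangent points at Z = (36.300, 44.900) on GZ and L = (27.300, 53.900) on LU. Then cos ∠MZU = ZM·ZU / (|ZM||ZU|), giving 13.925°.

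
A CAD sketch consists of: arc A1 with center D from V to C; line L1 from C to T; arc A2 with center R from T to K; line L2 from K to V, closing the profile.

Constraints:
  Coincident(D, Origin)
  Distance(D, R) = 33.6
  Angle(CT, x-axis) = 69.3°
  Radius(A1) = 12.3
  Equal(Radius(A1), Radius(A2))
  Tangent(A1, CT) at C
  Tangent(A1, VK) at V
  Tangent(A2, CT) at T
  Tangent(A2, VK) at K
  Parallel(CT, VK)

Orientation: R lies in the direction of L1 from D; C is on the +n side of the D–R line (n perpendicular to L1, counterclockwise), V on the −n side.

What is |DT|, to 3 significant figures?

35.8

The slot axis is L1's direction at 69.3°, so u = (cos 69.3°, sin 69.3°) = (0.353, 0.935) and n = (−sin 69.3°, cos 69.3°) = (-0.935, 0.353). D is at the origin and R lies 33.6 along u from D, so R = 33.6·u = (11.9, 31.4). Tangency of A1 to both parallel lines with radius 12.3 puts C and V at D ± 12.3·n: C = (-11.5, 4.35), V = (11.5, -4.35). Equal radii place T and K the same way about R: T = R + 12.3·n = (0.371, 35.8), K = R − 12.3·n = (23.4, 27.1). Then |DT| = |T − D| = 35.8.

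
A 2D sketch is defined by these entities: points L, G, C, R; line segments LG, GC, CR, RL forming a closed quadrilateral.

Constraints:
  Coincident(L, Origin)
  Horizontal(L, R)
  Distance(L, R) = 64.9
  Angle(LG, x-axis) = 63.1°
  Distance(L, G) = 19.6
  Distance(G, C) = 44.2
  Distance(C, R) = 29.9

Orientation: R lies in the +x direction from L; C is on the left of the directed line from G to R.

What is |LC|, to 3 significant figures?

58.6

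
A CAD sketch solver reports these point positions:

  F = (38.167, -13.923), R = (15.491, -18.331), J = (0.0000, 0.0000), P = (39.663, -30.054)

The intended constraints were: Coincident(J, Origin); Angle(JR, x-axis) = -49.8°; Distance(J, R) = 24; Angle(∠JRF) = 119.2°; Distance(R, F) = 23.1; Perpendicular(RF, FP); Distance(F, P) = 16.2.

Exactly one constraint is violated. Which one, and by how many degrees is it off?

Perpendicular(RF, FP) — off by 5.70°.

J = (0.00, 0.00) ✓; JR at -49.80° ✓; |JR| = 24.00 ✓; ∠JRF = 119.2° ✓; |RF| = 23.10 ✓; ∠(RF, FP) = 95.70° ✗; |FP| = 16.20 ✓.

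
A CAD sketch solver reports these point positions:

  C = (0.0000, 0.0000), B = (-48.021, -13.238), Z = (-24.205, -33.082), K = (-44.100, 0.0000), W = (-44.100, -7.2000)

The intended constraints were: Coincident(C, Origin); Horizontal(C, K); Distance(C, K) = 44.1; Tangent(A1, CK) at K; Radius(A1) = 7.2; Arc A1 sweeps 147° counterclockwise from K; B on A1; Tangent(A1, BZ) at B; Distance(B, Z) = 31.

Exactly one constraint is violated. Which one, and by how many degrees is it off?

Tangent(A1, BZ) at B — off by 6.80°.

C = (0.00, 0.00) ✓; C.y = 0.00, K.y = 0.00 ✓; |CK| = 44.10 ✓; ∠(WK, KC) = 90.00° ✓; |WK| = 7.200 ✓; bearing(W→B) − bearing(W→K) = 147.0° ✓; |WB| = 7.199 ✓; ∠(WB, BZ) = 96.80° ✗; |BZ| = 31.00 ✓.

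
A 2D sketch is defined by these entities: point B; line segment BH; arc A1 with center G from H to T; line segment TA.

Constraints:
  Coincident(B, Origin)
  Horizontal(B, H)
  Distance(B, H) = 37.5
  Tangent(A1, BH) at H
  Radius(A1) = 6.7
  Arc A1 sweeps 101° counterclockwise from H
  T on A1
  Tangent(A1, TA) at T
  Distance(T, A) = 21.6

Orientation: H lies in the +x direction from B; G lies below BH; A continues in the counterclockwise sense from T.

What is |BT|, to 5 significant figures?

31.936

B is at the origin; B and H share the same y with |BH| = 37.5 and H on the +x side, so H = (37.500, 0.0000). Since A1 is tangent to BH there, GH ⟂ BH, so G = H + (0, -6.7) = (37.500, -6.7000). On A1, H sits at bearing 90° from G; a 101° counterclockwise sweep puts T at bearing 191°, so T = G + 6.7·(cos 191°, sin 191°) = (30.923, -7.9784). Then |BT| = |T − B| = 31.936.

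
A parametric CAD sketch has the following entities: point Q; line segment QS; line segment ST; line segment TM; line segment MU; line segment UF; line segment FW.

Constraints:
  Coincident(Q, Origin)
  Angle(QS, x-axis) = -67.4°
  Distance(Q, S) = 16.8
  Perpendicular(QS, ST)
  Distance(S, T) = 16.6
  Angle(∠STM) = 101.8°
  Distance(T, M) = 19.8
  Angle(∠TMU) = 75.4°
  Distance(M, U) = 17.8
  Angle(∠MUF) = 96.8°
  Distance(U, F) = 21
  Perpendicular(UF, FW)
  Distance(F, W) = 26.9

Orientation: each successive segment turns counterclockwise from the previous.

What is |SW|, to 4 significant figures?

28.57

Q is at the origin; QS runs at -67.4° with length 16.8, so S = (6.456, -15.51). QS is perpendicular to ST, so ST runs at 22.60°; with |ST| = 16.6, T = (21.78, -9.131). ∠STM = 101.8° gives TM at 100.8° from the x-axis; with |TM| = 19.8, M = (18.07, 10.32). ∠TMU = 75.4° gives MU at -154.6° from the x-axis; with |MU| = 17.8, U = (1.992, 2.684). ∠MUF = 96.8° gives UF at -71.40° from the x-axis; with |UF| = 21.0, F = (8.690, -17.22). The perpendicularity gives FW at right angles to UF, so FW runs at 18.60°; with |FW| = 26.9, W = (34.19, -8.640). Then |SW| = |W − S| = 28.57.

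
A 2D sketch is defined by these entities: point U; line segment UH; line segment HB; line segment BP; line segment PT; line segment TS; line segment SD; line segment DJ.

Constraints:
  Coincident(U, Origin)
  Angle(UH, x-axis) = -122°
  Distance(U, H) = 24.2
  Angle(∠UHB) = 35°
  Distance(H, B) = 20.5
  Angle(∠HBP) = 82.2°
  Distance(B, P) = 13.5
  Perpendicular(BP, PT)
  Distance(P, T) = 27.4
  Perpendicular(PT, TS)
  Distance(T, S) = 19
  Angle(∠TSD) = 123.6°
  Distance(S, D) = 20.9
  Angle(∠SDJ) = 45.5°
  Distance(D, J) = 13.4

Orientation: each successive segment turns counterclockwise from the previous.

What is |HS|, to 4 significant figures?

10.90

BP ⟂ PT, so PT runs at -149.2°; with |PT| = 27.4, T = (-24.40, -14.95). The perpendicularity gives TS at right angles to PT, so TS runs at -59.20°; with |TS| = 19.0, S = (-14.67, -31.27). Then |HS| = |S − H| = 10.90.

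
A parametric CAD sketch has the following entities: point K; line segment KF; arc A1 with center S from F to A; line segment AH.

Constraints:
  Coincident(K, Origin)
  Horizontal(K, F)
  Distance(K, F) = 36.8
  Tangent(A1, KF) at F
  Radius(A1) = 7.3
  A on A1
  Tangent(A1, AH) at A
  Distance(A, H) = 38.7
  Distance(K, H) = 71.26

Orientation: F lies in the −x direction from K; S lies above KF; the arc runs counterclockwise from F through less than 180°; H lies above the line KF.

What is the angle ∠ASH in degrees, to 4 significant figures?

79.32°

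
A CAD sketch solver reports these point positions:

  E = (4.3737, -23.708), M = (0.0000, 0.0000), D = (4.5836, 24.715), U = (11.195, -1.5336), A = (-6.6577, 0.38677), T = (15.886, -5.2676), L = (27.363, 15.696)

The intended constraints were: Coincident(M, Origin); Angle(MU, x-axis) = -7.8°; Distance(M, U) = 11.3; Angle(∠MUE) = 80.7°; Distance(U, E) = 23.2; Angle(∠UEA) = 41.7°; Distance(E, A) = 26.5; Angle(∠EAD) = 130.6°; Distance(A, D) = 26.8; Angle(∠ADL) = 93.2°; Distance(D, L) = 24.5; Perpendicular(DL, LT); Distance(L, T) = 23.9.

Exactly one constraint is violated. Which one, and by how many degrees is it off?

Perpendicular(DL, LT) — off by 7.10°.

M = (0.00, 0.00) ✓; MU at -7.800° ✓; |MU| = 11.30 ✓; ∠MUE = 80.70° ✓; |UE| = 23.20 ✓; ∠UEA = 41.70° ✓; |EA| = 26.50 ✓; ∠EAD = 130.6° ✓; |AD| = 26.80 ✓; ∠ADL = 93.20° ✓; |DL| = 24.50 ✓; ∠(DL, LT) = 97.10° ✗; |LT| = 23.90 ✓.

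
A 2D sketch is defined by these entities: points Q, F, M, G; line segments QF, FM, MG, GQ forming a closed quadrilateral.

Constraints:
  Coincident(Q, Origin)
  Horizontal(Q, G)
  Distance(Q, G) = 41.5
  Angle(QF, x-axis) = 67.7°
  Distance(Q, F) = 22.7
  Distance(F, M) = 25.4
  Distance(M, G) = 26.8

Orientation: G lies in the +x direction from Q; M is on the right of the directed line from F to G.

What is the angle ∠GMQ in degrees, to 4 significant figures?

158.8°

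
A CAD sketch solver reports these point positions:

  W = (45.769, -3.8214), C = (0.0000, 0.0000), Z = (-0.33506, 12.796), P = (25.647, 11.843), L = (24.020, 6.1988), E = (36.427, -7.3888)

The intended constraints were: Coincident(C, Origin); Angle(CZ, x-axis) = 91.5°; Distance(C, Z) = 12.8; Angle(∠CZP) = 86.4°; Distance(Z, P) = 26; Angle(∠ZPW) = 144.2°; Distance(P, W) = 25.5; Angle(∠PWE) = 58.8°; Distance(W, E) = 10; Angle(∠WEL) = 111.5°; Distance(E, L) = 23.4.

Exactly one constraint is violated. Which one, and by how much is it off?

Distance(E, L) = 23.4 — off by 5.00.

C = (0.00, 0.00) ✓; CZ at 91.50° ✓; |CZ| = 12.80 ✓; ∠CZP = 86.40° ✓; |ZP| = 26.00 ✓; ∠ZPW = 144.2° ✓; |PW| = 25.50 ✓; ∠PWE = 58.80° ✓; |WE| = 10.00 ✓; ∠WEL = 111.5° ✓; |EL| = 18.40 ✗.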